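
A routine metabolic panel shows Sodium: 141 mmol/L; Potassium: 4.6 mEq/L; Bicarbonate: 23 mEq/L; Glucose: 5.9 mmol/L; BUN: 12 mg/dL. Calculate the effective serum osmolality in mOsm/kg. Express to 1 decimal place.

287.9 mOsm/kg

Effective osmolality excludes urea (freely permeant across cell membranes):
2·Na + glucose
= 2·141 + 5.9
= 282 + 5.9
= 287.9 mOsm/kg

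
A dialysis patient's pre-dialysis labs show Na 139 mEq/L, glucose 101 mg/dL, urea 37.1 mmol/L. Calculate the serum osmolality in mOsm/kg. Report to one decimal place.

Calculated osmolality = 2·Na + glucose/18 + urea
= 2·139 + 101/18 + 37.1
= 278 + 5.61 + 37.10
= 320.71 mOsm/kg

320.7 mOsm/kg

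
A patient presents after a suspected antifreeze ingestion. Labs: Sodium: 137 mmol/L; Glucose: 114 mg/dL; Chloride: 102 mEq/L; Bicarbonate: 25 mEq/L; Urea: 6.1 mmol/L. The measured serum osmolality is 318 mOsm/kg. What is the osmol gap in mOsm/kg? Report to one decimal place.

31.6 mOsm/kg

Calculated osmolality = 2·Na + glucose/18 + urea
= 2·137 + 114/18 + 6.1
= 274 + 6.33 + 6.10
= 286.43 mOsm/kg ≈ 286.4 mOsm/kg
Osmolar gap = measured − calculated = 318 − 286.4 = 31.6 mOsm/kg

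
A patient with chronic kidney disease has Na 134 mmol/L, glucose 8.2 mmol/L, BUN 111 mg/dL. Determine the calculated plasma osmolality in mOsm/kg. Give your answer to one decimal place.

315.8 mOsm/kg

Calculated osmolality = 2·Na + glucose + BUN/2.8
= 2·134 + 8.2 + 111/2.8
= 268 + 8.20 + 39.64
= 315.84 mOsm/kg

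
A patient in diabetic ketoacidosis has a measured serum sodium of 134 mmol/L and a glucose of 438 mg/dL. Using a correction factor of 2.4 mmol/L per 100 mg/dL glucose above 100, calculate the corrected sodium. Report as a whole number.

142 mmol/L

Corrected Na = measured Na + 2.4 · (glucose − 100)/100
= 134 + 2.4 · (438 − 100)/100
= 134 + 8.1
= 142.1 mmol/L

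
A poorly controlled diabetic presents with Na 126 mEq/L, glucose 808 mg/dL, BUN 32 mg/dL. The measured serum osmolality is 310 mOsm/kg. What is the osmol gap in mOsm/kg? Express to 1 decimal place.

Calculated osmolality = 2·Na + glucose/18 + BUN/2.8
= 2·126 + 808/18 + 32/2.8
= 252 + 44.89 + 11.43
= 308.32 mOsm/kg ≈ 308.3 mOsm/kg
Osmolar gap = measured − calculated = 310 − 308.3 = 1.7 mOsm/kg

1.7 mOsm/kg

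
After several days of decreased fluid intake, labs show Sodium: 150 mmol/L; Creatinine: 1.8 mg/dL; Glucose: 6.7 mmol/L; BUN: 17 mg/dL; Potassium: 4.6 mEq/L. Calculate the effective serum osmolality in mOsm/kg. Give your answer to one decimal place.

Effective osmolality excludes urea (freely permeant across cell membranes):
2·Na + glucose
= 2·150 + 6.7
= 300 + 6.7
= 306.7 mOsm/kg

306.7 mOsm/kg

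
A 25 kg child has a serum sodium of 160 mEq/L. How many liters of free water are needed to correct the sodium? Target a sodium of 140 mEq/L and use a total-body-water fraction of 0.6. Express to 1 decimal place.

TBW = 0.6 · 25 = 15 L
Free water deficit = TBW · (Na/140 − 1)
= 15 · (160/140 − 1)
= 15 · 0.1429
= 2.14 L

2.1 L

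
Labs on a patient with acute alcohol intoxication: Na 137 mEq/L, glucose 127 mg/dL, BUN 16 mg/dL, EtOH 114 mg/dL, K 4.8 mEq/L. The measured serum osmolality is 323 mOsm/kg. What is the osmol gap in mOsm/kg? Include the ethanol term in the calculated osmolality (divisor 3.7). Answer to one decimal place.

5.4 mOsm/kg

Calculated osmolality = 2·Na + glucose/18 + BUN/2.8 + ethanol/3.7
= 2·137 + 127/18 + 16/2.8 + 114/3.7
= 274 + 7.06 + 5.71 + 30.81
= 317.58 mOsm/kg ≈ 317.6 mOsm/kg
Osmolar gap = measured − calculated = 323 − 317.6 = 5.4 mOsm/kg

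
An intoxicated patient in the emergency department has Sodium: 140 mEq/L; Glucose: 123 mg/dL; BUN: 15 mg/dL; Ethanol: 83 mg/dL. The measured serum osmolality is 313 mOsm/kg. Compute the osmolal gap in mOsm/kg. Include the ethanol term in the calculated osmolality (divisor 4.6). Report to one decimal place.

Calculated osmolality = 2·Na + glucose/18 + BUN/2.8 + ethanol/4.6
= 2·140 + 123/18 + 15/2.8 + 83/4.6
= 280 + 6.83 + 5.36 + 18.04
= 310.23 mOsm/kg ≈ 310.2 mOsm/kg
Osmolar gap = measured − calculated = 313 − 310.2 = 2.8 mOsm/kg

2.8 mOsm/kg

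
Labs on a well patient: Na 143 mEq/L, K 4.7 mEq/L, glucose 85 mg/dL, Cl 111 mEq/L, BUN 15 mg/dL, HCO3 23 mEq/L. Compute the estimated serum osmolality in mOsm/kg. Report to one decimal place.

296.1 mOsm/kg

Calculated osmolality = 2·Na + glucose/18 + BUN/2.8
= 2·143 + 85/18 + 15/2.8
= 286 + 4.72 + 5.36
= 296.08 mOsm/kg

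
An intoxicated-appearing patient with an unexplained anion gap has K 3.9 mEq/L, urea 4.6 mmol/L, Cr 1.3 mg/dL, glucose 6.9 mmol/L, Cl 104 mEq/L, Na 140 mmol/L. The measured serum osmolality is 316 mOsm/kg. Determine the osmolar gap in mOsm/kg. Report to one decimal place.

24.5 mOsm/kg

Calculated osmolality = 2·Na + glucose + urea
= 2·140 + 6.9 + 4.6
= 280 + 6.90 + 4.60
= 291.5 mOsm/kg ≈ 291.5 mOsm/kg
Osmolar gap = measured − calculated = 316 − 291.5 = 24.5 mOsm/kg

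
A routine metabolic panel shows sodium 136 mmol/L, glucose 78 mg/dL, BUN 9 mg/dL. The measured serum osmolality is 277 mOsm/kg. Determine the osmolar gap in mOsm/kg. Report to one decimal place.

Calculated osmolality = 2·Na + glucose/18 + BUN/2.8
= 2·136 + 78/18 + 9/2.8
= 272 + 4.33 + 3.21
= 279.54 mOsm/kg ≈ 279.5 mOsm/kg
Osmolar gap = measured − calculated = 277 − 279.5 = -2.5 mOsm/kg

-2.5 mOsm/kg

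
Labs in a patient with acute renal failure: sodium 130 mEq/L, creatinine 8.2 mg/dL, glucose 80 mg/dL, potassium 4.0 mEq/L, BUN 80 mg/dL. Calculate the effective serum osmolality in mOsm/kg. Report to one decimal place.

Effective osmolality excludes urea (freely permeant across cell membranes):
2·Na + glucose/18
= 2·130 + 80/18
= 260 + 4.44
= 264.44 mOsm/kg

264.4 mOsm/kg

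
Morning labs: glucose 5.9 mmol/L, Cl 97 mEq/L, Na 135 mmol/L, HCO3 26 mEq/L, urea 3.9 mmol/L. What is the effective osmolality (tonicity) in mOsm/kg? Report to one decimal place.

Effective osmolality excludes urea (freely permeant across cell membranes):
2·Na + glucose
= 2·135 + 5.9
= 270 + 5.9
= 275.9 mOsm/kg

275.9 mOsm/kg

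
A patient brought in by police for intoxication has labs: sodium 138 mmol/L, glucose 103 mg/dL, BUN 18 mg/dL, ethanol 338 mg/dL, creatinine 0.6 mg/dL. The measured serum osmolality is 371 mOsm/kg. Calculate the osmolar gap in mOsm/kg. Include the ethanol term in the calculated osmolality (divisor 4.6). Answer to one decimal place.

9.4 mOsm/kg

Calculated osmolality = 2·Na + glucose/18 + BUN/2.8 + ethanol/4.6
= 2·138 + 103/18 + 18/2.8 + 338/4.6
= 276 + 5.72 + 6.43 + 73.48
= 361.63 mOsm/kg ≈ 361.6 mOsm/kg
Osmolar gap = measured − calculated = 371 − 361.6 = 9.4 mOsm/kg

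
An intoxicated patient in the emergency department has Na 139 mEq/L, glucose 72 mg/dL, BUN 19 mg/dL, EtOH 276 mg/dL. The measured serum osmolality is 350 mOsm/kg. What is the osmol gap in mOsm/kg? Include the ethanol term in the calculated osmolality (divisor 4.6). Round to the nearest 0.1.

1.2 mOsm/kg

Calculated osmolality = 2·Na + glucose/18 + BUN/2.8 + ethanol/4.6
= 2·139 + 72/18 + 19/2.8 + 276/4.6
= 278 + 4 + 6.79 + 60
= 348.79 mOsm/kg ≈ 348.8 mOsm/kg
Osmolar gap = measured − calculated = 350 − 348.8 = 1.2 mOsm/kg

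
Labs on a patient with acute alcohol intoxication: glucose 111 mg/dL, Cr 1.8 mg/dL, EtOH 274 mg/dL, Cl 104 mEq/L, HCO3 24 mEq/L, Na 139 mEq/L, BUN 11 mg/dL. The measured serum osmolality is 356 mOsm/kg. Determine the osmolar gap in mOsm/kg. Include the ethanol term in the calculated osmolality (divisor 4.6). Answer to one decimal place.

8.3 mOsm/kg

Calculated osmolality = 2·Na + glucose/18 + BUN/2.8 + ethanol/4.6
= 2·139 + 111/18 + 11/2.8 + 274/4.6
= 278 + 6.17 + 3.93 + 59.57
= 347.67 mOsm/kg ≈ 347.7 mOsm/kg
Osmolar gap = measured − calculated = 356 − 347.7 = 8.3 mOsm/kg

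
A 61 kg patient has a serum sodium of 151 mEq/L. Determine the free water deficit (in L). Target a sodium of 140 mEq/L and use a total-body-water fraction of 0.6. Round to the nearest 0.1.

2.9 L

TBW = 0.6 · 61 = 36.6 L
Free water deficit = TBW · (Na/140 − 1)
= 36.6 · (151/140 − 1)
= 36.6 · 0.0786
= 2.88 L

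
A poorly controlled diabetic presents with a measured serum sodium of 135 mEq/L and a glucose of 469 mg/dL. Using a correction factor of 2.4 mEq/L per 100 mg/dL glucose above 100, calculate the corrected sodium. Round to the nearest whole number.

144 mEq/L

Corrected Na = measured Na + 2.4 · (glucose − 100)/100
= 135 + 2.4 · (469 − 100)/100
= 135 + 8.9
= 143.9 mEq/L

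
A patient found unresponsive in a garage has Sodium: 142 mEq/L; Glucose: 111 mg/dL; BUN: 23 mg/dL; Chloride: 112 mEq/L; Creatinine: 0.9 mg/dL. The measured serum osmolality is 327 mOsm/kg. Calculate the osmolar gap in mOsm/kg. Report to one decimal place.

Calculated osmolality = 2·Na + glucose/18 + BUN/2.8
= 2·142 + 111/18 + 23/2.8
= 284 + 6.17 + 8.21
= 298.38 mOsm/kg ≈ 298.4 mOsm/kg
Osmolar gap = measured − calculated = 327 − 298.4 = 28.6 mOsm/kg

28.6 mOsm/kg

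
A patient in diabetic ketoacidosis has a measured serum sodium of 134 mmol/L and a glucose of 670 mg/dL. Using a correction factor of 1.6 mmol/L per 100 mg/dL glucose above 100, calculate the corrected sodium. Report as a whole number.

143 mmol/L

Corrected Na = measured Na + 1.6 · (glucose − 100)/100
= 134 + 1.6 · (670 − 100)/100
= 134 + 9.1
= 143.1 mmol/L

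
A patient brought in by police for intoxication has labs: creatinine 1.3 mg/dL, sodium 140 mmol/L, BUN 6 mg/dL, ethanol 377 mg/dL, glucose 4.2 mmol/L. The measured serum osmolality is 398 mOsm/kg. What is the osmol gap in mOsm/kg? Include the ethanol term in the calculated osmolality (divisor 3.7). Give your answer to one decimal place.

9.8 mOsm/kg

Calculated osmolality = 2·Na + glucose + BUN/2.8 + ethanol/3.7
= 2·140 + 4.2 + 6/2.8 + 377/3.7
= 280 + 4.20 + 2.14 + 101.89
= 388.23 mOsm/kg ≈ 388.2 mOsm/kg
Osmolar gap = measured − calculated = 398 − 388.2 = 9.8 mOsm/kg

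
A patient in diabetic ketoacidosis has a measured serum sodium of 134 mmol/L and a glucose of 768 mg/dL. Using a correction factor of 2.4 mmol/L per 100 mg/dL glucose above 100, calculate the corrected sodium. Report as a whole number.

Corrected Na = measured Na + 2.4 · (glucose − 100)/100
= 134 + 2.4 · (768 − 100)/100
= 134 + 16
= 150 mmol/L

150 mmol/L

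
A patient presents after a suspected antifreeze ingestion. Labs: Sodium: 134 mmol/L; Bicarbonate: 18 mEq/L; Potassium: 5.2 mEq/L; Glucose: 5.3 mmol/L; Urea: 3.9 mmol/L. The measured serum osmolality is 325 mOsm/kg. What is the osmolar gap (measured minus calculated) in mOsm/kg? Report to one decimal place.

47.8 mOsm/kg

Calculated osmolality = 2·Na + glucose + urea
= 2·134 + 5.3 + 3.9
= 268 + 5.30 + 3.90
= 277.2 mOsm/kg ≈ 277.2 mOsm/kg
Osmolar gap = measured − calculated = 325 − 277.2 = 47.8 mOsm/kg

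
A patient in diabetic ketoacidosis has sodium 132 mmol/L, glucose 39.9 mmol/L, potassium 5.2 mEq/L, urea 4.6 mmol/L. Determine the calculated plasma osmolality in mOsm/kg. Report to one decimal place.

Calculated osmolality = 2·Na + glucose + urea
= 2·132 + 39.9 + 4.6
= 264 + 39.90 + 4.60
= 308.5 mOsm/kg

308.5 mOsm/kg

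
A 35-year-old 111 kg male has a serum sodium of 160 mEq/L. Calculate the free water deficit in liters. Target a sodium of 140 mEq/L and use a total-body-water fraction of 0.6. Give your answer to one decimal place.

TBW = 0.6 · 111 = 66.6 L
Free water deficit = TBW · (Na/140 − 1)
= 66.6 · (160/140 − 1)
= 66.6 · 0.1429
= 9.52 L

9.5 L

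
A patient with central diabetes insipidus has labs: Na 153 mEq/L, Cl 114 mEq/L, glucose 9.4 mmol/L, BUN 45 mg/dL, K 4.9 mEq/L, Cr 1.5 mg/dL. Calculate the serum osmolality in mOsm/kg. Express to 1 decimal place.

Calculated osmolality = 2·Na + glucose + BUN/2.8
= 2·153 + 9.4 + 45/2.8
= 306 + 9.40 + 16.07
= 331.47 mOsm/kg

331.5 mOsm/kg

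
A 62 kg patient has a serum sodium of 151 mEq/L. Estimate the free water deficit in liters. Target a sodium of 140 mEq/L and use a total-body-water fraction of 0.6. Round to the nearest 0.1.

TBW = 0.6 · 62 = 37.2 L
Free water deficit = TBW · (Na/140 − 1)
= 37.2 · (151/140 − 1)
= 37.2 · 0.0786
= 2.92 L

2.9 L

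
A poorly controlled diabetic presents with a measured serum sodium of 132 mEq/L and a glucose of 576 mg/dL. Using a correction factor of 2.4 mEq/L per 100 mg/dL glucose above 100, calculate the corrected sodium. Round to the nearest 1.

143 mEq/L

Corrected Na = measured Na + 2.4 · (glucose − 100)/100
= 132 + 2.4 · (576 − 100)/100
= 132 + 11.4
= 143.4 mEq/L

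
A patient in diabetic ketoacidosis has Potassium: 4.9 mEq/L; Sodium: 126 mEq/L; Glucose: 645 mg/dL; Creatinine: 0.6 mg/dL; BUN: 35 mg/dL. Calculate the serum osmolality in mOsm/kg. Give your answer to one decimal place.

Calculated osmolality = 2·Na + glucose/18 + BUN/2.8
= 2·126 + 645/18 + 35/2.8
= 252 + 35.83 + 12.50
= 300.33 mOsm/kg

300.3 mOsm/kg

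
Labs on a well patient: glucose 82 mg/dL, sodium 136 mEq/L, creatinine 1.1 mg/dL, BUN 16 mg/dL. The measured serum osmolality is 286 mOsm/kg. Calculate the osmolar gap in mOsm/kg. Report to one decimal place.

3.7 mOsm/kg

Calculated osmolality = 2·Na + glucose/18 + BUN/2.8
= 2·136 + 82/18 + 16/2.8
= 272 + 4.56 + 5.71
= 282.27 mOsm/kg ≈ 282.3 mOsm/kg
Osmolar gap = measured − calculated = 286 − 282.3 = 3.7 mOsm/kg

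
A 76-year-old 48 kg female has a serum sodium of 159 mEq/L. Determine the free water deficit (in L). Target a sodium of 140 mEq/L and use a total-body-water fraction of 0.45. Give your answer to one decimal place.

TBW = 0.45 · 48 = 21.6 L
Free water deficit = TBW · (Na/140 − 1)
= 21.6 · (159/140 − 1)
= 21.6 · 0.1357
= 2.93 L

2.9 L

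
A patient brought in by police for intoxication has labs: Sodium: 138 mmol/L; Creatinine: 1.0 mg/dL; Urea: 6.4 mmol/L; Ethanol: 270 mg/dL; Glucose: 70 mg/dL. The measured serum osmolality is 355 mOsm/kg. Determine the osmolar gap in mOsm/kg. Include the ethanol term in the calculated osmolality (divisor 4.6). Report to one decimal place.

Calculated osmolality = 2·Na + glucose/18 + urea + ethanol/4.6
= 2·138 + 70/18 + 6.4 + 270/4.6
= 276 + 3.89 + 6.40 + 58.70
= 344.99 mOsm/kg ≈ 345.0 mOsm/kg
Osmolar gap = measured − calculated = 355 − 345.0 = 10.0 mOsm/kg

10.0 mOsm/kg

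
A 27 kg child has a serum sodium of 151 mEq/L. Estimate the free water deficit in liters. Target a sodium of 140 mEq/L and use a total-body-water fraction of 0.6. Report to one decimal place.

TBW = 0.6 · 27 = 16.2 L
Free water deficit = TBW · (Na/140 − 1)
= 16.2 · (151/140 − 1)
= 16.2 · 0.0786
= 1.27 L

1.3 L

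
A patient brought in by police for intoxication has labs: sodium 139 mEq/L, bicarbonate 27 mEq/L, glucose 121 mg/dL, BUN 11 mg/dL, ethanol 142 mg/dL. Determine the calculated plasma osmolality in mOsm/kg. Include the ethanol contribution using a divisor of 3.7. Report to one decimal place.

327.0 mOsm/kg

Calculated osmolality = 2·Na + glucose/18 + BUN/2.8 + ethanol/3.7
= 2·139 + 121/18 + 11/2.8 + 142/3.7
= 278 + 6.72 + 3.93 + 38.38
= 327.03 mOsm/kg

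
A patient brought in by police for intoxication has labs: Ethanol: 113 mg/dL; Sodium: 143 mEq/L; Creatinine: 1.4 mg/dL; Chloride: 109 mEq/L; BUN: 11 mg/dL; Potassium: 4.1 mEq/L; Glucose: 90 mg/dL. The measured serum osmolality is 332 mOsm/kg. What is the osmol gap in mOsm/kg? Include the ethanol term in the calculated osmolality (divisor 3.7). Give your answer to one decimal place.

Calculated osmolality = 2·Na + glucose/18 + BUN/2.8 + ethanol/3.7
= 2·143 + 90/18 + 11/2.8 + 113/3.7
= 286 + 5 + 3.93 + 30.54
= 325.47 mOsm/kg ≈ 325.5 mOsm/kg
Osmolar gap = measured − calculated = 332 − 325.5 = 6.5 mOsm/kg

6.5 mOsm/kg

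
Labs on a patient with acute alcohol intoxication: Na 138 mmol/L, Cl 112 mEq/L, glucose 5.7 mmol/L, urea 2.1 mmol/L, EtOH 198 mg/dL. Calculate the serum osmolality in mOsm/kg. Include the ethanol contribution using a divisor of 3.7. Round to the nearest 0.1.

Calculated osmolality = 2·Na + glucose + urea + ethanol/3.7
= 2·138 + 5.7 + 2.1 + 198/3.7
= 276 + 5.70 + 2.10 + 53.51
= 337.31 mOsm/kg

337.3 mOsm/kg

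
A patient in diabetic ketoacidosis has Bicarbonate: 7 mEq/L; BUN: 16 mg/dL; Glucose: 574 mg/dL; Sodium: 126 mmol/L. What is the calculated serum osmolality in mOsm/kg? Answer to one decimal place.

Calculated osmolality = 2·Na + glucose/18 + BUN/2.8
= 2·126 + 574/18 + 16/2.8
= 252 + 31.89 + 5.71
= 289.6 mOsm/kg

289.6 mOsm/kg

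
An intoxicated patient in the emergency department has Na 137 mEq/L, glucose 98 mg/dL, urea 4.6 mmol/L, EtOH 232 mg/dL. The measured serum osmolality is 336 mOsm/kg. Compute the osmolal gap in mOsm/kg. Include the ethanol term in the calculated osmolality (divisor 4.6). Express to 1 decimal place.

Calculated osmolality = 2·Na + glucose/18 + urea + ethanol/4.6
= 2·137 + 98/18 + 4.6 + 232/4.6
= 274 + 5.44 + 4.60 + 50.43
= 334.47 mOsm/kg ≈ 334.5 mOsm/kg
Osmolar gap = measured − calculated = 336 − 334.5 = 1.5 mOsm/kg

1.5 mOsm/kg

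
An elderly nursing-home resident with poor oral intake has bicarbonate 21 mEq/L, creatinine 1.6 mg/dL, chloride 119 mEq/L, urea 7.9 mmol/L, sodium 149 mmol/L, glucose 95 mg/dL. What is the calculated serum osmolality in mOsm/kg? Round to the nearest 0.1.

Calculated osmolality = 2·Na + glucose/18 + urea
= 2·149 + 95/18 + 7.9
= 298 + 5.28 + 7.90
= 311.18 mOsm/kg

311.2 mOsm/kg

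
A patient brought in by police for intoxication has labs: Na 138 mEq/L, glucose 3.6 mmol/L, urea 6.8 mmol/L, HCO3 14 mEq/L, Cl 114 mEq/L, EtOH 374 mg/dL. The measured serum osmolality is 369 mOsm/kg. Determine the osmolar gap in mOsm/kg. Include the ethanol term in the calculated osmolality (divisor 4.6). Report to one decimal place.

Calculated osmolality = 2·Na + glucose + urea + ethanol/4.6
= 2·138 + 3.6 + 6.8 + 374/4.6
= 276 + 3.60 + 6.80 + 81.30
= 367.7 mOsm/kg ≈ 367.7 mOsm/kg
Osmolar gap = measured − calculated = 369 − 367.7 = 1.3 mOsm/kg

1.3 mOsm/kg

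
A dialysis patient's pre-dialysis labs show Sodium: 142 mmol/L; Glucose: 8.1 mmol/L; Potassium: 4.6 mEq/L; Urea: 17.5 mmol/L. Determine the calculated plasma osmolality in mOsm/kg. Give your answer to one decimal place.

Calculated osmolality = 2·Na + glucose + urea
= 2·142 + 8.1 + 17.5
= 284 + 8.10 + 17.50
= 309.6 mOsm/kg

309.6 mOsm/kg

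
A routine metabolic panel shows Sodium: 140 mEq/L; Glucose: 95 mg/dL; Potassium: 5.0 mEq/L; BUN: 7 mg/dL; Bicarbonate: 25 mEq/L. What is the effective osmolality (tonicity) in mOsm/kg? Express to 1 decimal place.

285.3 mOsm/kg

Effective osmolality excludes urea (freely permeant across cell membranes):
2·Na + glucose/18
= 2·140 + 95/18
= 280 + 5.28
= 285.28 mOsm/kg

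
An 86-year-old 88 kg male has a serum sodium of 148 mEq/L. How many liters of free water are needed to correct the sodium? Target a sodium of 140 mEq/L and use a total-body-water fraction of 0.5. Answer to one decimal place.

TBW = 0.5 · 88 = 44 L
Free water deficit = TBW · (Na/140 − 1)
= 44 · (148/140 − 1)
= 44 · 0.0571
= 2.51 L

2.5 L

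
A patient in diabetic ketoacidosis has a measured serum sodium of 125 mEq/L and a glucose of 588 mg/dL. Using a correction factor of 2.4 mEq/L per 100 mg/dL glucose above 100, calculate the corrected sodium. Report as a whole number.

Corrected Na = measured Na + 2.4 · (glucose − 100)/100
= 125 + 2.4 · (588 − 100)/100
= 125 + 11.7
= 136.7 mEq/L

137 mEq/L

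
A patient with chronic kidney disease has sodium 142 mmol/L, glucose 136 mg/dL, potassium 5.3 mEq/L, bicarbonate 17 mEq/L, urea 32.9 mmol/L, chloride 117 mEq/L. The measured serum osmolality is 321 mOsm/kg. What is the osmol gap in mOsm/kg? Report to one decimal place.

Calculated osmolality = 2·Na + glucose/18 + urea
= 2·142 + 136/18 + 32.9
= 284 + 7.56 + 32.90
= 324.46 mOsm/kg ≈ 324.5 mOsm/kg
Osmolar gap = measured − calculated = 321 − 324.5 = -3.5 mOsm/kg

-3.5 mOsm/kg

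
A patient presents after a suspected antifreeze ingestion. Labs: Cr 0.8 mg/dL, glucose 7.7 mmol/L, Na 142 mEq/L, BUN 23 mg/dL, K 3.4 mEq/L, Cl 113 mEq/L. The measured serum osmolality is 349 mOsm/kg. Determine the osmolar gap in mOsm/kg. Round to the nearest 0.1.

Calculated osmolality = 2·Na + glucose + BUN/2.8
= 2·142 + 7.7 + 23/2.8
= 284 + 7.70 + 8.21
= 299.91 mOsm/kg ≈ 299.9 mOsm/kg
Osmolar gap = measured − calculated = 349 − 299.9 = 49.1 mOsm/kg

49.1 mOsm/kg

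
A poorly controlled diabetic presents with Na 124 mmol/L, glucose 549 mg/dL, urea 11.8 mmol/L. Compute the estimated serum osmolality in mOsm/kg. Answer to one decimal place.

290.3 mOsm/kg

Calculated osmolality = 2·Na + glucose/18 + urea
= 2·124 + 549/18 + 11.8
= 248 + 30.50 + 11.80
= 290.3 mOsm/kg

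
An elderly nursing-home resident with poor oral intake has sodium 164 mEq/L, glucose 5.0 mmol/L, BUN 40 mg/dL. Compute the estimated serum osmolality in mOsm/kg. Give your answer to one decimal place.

Calculated osmolality = 2·Na + glucose + BUN/2.8
= 2·164 + 5 + 40/2.8
= 328 + 5 + 14.29
= 347.29 mOsm/kg

347.3 mOsm/kg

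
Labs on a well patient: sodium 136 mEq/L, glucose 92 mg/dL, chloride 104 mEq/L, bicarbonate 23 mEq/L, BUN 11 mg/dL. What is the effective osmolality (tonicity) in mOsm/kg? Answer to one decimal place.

Effective osmolality excludes urea (freely permeant across cell membranes):
2·Na + glucose/18
= 2·136 + 92/18
= 272 + 5.11
= 277.11 mOsm/kg

277.1 mOsm/kg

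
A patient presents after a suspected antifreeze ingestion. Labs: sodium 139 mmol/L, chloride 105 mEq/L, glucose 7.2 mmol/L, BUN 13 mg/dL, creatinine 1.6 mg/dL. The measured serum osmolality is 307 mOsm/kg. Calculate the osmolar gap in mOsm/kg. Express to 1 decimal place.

Calculated osmolality = 2·Na + glucose + BUN/2.8
= 2·139 + 7.2 + 13/2.8
= 278 + 7.20 + 4.64
= 289.84 mOsm/kg ≈ 289.8 mOsm/kg
Osmolar gap = measured − calculated = 307 − 289.8 = 17.2 mOsm/kg

17.2 mOsm/kg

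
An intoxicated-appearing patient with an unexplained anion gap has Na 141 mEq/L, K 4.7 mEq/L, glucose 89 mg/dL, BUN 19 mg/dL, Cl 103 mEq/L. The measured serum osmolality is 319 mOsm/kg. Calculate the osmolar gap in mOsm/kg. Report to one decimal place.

25.3 mOsm/kg

Calculated osmolality = 2·Na + glucose/18 + BUN/2.8
= 2·141 + 89/18 + 19/2.8
= 282 + 4.94 + 6.79
= 293.73 mOsm/kg ≈ 293.7 mOsm/kg
Osmolar gap = measured − calculated = 319 − 293.7 = 25.3 mOsm/kg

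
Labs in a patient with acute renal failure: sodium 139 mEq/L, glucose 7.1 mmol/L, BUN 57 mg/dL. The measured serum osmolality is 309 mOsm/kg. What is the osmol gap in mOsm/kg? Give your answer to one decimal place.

Calculated osmolality = 2·Na + glucose + BUN/2.8
= 2·139 + 7.1 + 57/2.8
= 278 + 7.10 + 20.36
= 305.46 mOsm/kg ≈ 305.5 mOsm/kg
Osmolar gap = measured − calculated = 309 − 305.5 = 3.5 mOsm/kg

3.5 mOsm/kg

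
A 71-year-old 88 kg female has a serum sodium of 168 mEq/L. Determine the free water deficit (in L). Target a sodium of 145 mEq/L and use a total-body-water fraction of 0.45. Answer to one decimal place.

TBW = 0.45 · 88 = 39.6 L
Free water deficit = TBW · (Na/145 − 1)
= 39.6 · (168/145 − 1)
= 39.6 · 0.1586
= 6.28 L

6.3 L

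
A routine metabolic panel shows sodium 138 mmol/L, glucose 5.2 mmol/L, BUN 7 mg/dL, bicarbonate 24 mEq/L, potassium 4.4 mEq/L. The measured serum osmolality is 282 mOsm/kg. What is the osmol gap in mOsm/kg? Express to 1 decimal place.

-1.7 mOsm/kg

Calculated osmolality = 2·Na + glucose + BUN/2.8
= 2·138 + 5.2 + 7/2.8
= 276 + 5.20 + 2.50
= 283.7 mOsm/kg ≈ 283.7 mOsm/kg
Osmolar gap = measured − calculated = 282 − 283.7 = -1.7 mOsm/kg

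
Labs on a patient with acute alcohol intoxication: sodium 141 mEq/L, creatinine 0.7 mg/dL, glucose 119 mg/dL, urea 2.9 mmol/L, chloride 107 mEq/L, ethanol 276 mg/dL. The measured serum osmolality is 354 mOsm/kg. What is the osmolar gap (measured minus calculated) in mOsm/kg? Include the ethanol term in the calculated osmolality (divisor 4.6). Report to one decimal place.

Calculated osmolality = 2·Na + glucose/18 + urea + ethanol/4.6
= 2·141 + 119/18 + 2.9 + 276/4.6
= 282 + 6.61 + 2.90 + 60
= 351.51 mOsm/kg ≈ 351.5 mOsm/kg
Osmolar gap = measured − calculated = 354 − 351.5 = 2.5 mOsm/kg

2.5 mOsm/kg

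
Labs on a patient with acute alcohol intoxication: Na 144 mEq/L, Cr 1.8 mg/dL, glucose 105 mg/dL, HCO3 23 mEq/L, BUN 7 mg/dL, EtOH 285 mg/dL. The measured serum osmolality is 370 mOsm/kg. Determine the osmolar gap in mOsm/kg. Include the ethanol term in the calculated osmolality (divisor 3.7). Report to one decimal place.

-3.4 mOsm/kg

Calculated osmolality = 2·Na + glucose/18 + BUN/2.8 + ethanol/3.7
= 2·144 + 105/18 + 7/2.8 + 285/3.7
= 288 + 5.83 + 2.50 + 77.03
= 373.36 mOsm/kg ≈ 373.4 mOsm/kg
Osmolar gap = measured − calculated = 370 − 373.4 = -3.4 mOsm/kg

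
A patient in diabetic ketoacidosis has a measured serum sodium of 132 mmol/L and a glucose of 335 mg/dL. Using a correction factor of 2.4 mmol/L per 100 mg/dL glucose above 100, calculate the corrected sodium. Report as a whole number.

138 mmol/L

Corrected Na = measured Na + 2.4 · (glucose − 100)/100
= 132 + 2.4 · (335 − 100)/100
= 132 + 5.6
= 137.6 mmol/L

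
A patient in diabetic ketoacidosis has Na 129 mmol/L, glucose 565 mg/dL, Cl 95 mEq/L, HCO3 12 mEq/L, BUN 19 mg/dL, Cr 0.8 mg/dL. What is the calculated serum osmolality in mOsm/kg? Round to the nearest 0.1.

Calculated osmolality = 2·Na + glucose/18 + BUN/2.8
= 2·129 + 565/18 + 19/2.8
= 258 + 31.39 + 6.79
= 296.18 mOsm/kg

296.2 mOsm/kg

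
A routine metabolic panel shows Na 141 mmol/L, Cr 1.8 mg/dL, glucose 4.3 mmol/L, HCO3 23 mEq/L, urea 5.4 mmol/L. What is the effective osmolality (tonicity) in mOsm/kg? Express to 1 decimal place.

Effective osmolality excludes urea (freely permeant across cell membranes):
2·Na + glucose
= 2·141 + 4.3
= 282 + 4.3
= 286.3 mOsm/kg

286.3 mOsm/kg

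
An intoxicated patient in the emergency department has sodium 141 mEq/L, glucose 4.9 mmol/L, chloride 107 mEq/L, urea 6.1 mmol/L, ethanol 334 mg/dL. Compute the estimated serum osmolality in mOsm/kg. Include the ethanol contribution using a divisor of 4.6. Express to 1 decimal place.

Calculated osmolality = 2·Na + glucose + urea + ethanol/4.6
= 2·141 + 4.9 + 6.1 + 334/4.6
= 282 + 4.90 + 6.10 + 72.61
= 365.61 mOsm/kg

365.6 mOsm/kg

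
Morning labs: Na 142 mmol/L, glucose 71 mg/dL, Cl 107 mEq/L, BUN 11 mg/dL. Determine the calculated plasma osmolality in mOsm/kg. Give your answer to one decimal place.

291.9 mOsm/kg

Calculated osmolality = 2·Na + glucose/18 + BUN/2.8
= 2·142 + 71/18 + 11/2.8
= 284 + 3.94 + 3.93
= 291.87 mOsm/kg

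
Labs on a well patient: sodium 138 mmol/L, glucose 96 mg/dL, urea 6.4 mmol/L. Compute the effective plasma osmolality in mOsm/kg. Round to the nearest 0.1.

281.3 mOsm/kg

Effective osmolality excludes urea (freely permeant across cell membranes):
2·Na + glucose/18
= 2·138 + 96/18
= 276 + 5.33
= 281.33 mOsm/kg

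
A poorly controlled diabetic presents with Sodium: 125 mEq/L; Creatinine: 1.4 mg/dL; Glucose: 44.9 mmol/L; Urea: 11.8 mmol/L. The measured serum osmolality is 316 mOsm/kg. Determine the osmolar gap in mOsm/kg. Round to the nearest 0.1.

Calculated osmolality = 2·Na + glucose + urea
= 2·125 + 44.9 + 11.8
= 250 + 44.90 + 11.80
= 306.7 mOsm/kg ≈ 306.7 mOsm/kg
Osmolar gap = measured − calculated = 316 − 306.7 = 9.3 mOsm/kg

9.3 mOsm/kg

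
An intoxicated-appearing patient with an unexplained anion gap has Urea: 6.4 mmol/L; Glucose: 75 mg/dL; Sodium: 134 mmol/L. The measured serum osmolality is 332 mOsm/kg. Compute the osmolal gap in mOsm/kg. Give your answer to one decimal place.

Calculated osmolality = 2·Na + glucose/18 + urea
= 2·134 + 75/18 + 6.4
= 268 + 4.17 + 6.40
= 278.57 mOsm/kg ≈ 278.6 mOsm/kg
Osmolar gap = measured − calculated = 332 − 278.6 = 53.4 mOsm/kg

53.4 mOsm/kg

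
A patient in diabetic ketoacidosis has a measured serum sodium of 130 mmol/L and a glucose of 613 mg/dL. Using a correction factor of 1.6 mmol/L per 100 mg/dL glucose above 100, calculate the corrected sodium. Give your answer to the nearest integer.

Corrected Na = measured Na + 1.6 · (glucose − 100)/100
= 130 + 1.6 · (613 − 100)/100
= 130 + 8.2
= 138.2 mmol/L

138 mmol/L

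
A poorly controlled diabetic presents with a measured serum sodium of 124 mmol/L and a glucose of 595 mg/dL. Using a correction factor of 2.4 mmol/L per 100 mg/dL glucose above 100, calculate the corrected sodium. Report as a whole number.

136 mmol/L

Corrected Na = measured Na + 2.4 · (glucose − 100)/100
= 124 + 2.4 · (595 − 100)/100
= 124 + 11.9
= 135.9 mmol/L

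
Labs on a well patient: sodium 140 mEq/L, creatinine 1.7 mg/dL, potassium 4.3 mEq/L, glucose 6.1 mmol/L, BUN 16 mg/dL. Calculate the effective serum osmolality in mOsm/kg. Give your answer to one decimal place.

Effective osmolality excludes urea (freely permeant across cell membranes):
2·Na + glucose
= 2·140 + 6.1
= 280 + 6.1
= 286.1 mOsm/kg

286.1 mOsm/kg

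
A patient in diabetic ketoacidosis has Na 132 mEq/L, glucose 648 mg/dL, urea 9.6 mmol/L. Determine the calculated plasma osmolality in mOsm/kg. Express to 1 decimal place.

309.6 mOsm/kg

Calculated osmolality = 2·Na + glucose/18 + urea
= 2·132 + 648/18 + 9.6
= 264 + 36 + 9.60
= 309.6 mOsm/kg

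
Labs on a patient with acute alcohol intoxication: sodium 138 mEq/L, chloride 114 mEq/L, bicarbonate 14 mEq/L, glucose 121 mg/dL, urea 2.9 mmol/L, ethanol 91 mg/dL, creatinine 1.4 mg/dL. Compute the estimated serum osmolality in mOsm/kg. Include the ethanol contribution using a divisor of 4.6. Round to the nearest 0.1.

Calculated osmolality = 2·Na + glucose/18 + urea + ethanol/4.6
= 2·138 + 121/18 + 2.9 + 91/4.6
= 276 + 6.72 + 2.90 + 19.78
= 305.4 mOsm/kg

305.4 mOsm/kg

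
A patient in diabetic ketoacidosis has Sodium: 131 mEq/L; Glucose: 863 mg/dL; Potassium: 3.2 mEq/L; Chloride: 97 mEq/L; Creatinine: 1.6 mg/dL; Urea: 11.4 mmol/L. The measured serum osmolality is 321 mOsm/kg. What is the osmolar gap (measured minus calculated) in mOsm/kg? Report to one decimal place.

-0.3 mOsm/kg

Calculated osmolality = 2·Na + glucose/18 + urea
= 2·131 + 863/18 + 11.4
= 262 + 47.94 + 11.40
= 321.34 mOsm/kg ≈ 321.3 mOsm/kg
Osmolar gap = measured − calculated = 321 − 321.3 = -0.3 mOsm/kg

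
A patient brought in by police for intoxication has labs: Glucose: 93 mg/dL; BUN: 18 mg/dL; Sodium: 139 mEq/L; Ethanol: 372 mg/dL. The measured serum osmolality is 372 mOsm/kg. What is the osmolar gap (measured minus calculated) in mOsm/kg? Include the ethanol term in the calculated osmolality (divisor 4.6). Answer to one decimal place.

1.5 mOsm/kg

Calculated osmolality = 2·Na + glucose/18 + BUN/2.8 + ethanol/4.6
= 2·139 + 93/18 + 18/2.8 + 372/4.6
= 278 + 5.17 + 6.43 + 80.87
= 370.47 mOsm/kg ≈ 370.5 mOsm/kg
Osmolar gap = measured − calculated = 372 − 370.5 = 1.5 mOsm/kg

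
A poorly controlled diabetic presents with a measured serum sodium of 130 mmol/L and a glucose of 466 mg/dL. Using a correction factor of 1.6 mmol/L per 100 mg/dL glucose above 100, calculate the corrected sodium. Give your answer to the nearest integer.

Corrected Na = measured Na + 1.6 · (glucose − 100)/100
= 130 + 1.6 · (466 − 100)/100
= 130 + 5.9
= 135.9 mmol/L

136 mmol/L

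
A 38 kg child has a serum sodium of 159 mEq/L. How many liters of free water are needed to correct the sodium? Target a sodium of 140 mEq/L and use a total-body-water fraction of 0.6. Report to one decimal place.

TBW = 0.6 · 38 = 22.8 L
Free water deficit = TBW · (Na/140 − 1)
= 22.8 · (159/140 − 1)
= 22.8 · 0.1357
= 3.09 L

3.1 L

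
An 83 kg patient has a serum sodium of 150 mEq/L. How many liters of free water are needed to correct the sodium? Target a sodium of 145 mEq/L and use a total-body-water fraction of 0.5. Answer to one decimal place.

1.4 L

TBW = 0.5 · 83 = 41.5 L
Free water deficit = TBW · (Na/145 − 1)
= 41.5 · (150/145 − 1)
= 41.5 · 0.0345
= 1.43 L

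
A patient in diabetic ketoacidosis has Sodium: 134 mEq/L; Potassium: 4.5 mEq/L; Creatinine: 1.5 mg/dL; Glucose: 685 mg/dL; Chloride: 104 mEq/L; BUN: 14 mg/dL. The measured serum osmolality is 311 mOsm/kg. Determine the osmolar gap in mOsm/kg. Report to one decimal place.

-0.1 mOsm/kg

Calculated osmolality = 2·Na + glucose/18 + BUN/2.8
= 2·134 + 685/18 + 14/2.8
= 268 + 38.06 + 5
= 311.06 mOsm/kg ≈ 311.1 mOsm/kg
Osmolar gap = measured − calculated = 311 − 311.1 = -0.1 mOsm/kg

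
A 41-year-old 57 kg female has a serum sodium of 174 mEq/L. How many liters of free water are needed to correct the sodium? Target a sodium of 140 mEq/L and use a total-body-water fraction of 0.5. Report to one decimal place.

6.9 L

TBW = 0.5 · 57 = 28.5 L
Free water deficit = TBW · (Na/140 − 1)
= 28.5 · (174/140 − 1)
= 28.5 · 0.2429
= 6.92 L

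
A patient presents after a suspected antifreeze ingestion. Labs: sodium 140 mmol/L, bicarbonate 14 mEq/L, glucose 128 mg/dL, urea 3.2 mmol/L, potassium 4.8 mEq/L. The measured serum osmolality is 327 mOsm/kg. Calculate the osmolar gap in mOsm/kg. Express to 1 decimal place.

Calculated osmolality = 2·Na + glucose/18 + urea
= 2·140 + 128/18 + 3.2
= 280 + 7.11 + 3.20
= 290.31 mOsm/kg ≈ 290.3 mOsm/kg
Osmolar gap = measured − calculated = 327 − 290.3 = 36.7 mOsm/kg

36.7 mOsm/kg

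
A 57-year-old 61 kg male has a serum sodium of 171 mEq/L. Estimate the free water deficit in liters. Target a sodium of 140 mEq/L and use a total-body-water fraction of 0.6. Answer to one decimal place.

8.1 L

TBW = 0.6 · 61 = 36.6 L
Free water deficit = TBW · (Na/140 − 1)
= 36.6 · (171/140 − 1)
= 36.6 · 0.2214
= 8.1 L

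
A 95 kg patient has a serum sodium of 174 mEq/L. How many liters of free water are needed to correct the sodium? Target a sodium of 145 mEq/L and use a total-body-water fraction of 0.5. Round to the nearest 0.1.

TBW = 0.5 · 95 = 47.5 L
Free water deficit = TBW · (Na/145 − 1)
= 47.5 · (174/145 − 1)
= 47.5 · 0.2
= 9.5 L

9.5 L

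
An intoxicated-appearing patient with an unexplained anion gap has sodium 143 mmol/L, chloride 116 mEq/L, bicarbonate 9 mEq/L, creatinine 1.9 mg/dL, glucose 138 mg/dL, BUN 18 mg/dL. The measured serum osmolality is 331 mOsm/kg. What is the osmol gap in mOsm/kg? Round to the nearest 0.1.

Calculated osmolality = 2·Na + glucose/18 + BUN/2.8
= 2·143 + 138/18 + 18/2.8
= 286 + 7.67 + 6.43
= 300.1 mOsm/kg ≈ 300.1 mOsm/kg
Osmolar gap = measured − calculated = 331 − 300.1 = 30.9 mOsm/kg

30.9 mOsm/kg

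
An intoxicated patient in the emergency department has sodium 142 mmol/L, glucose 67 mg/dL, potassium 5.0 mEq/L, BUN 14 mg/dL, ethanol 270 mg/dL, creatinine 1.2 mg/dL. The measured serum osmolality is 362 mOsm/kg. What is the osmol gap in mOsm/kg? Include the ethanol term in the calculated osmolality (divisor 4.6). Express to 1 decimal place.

10.6 mOsm/kg

Calculated osmolality = 2·Na + glucose/18 + BUN/2.8 + ethanol/4.6
= 2·142 + 67/18 + 14/2.8 + 270/4.6
= 284 + 3.72 + 5 + 58.70
= 351.42 mOsm/kg ≈ 351.4 mOsm/kg
Osmolar gap = measured − calculated = 362 − 351.4 = 10.6 mOsm/kg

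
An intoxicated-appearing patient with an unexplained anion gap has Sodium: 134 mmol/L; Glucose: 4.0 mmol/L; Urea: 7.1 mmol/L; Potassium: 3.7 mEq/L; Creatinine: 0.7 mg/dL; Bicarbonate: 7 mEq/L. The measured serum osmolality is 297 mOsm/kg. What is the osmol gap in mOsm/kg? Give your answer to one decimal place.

Calculated osmolality = 2·Na + glucose + urea
= 2·134 + 4 + 7.1
= 268 + 4 + 7.10
= 279.1 mOsm/kg ≈ 279.1 mOsm/kg
Osmolar gap = measured − calculated = 297 − 279.1 = 17.9 mOsm/kg

17.9 mOsm/kg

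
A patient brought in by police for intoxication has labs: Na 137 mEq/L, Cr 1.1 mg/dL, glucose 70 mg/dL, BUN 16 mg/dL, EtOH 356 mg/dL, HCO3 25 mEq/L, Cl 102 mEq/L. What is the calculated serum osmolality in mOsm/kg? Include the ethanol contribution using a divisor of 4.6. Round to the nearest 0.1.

Calculated osmolality = 2·Na + glucose/18 + BUN/2.8 + ethanol/4.6
= 2·137 + 70/18 + 16/2.8 + 356/4.6
= 274 + 3.89 + 5.71 + 77.39
= 360.99 mOsm/kg

361.0 mOsm/kg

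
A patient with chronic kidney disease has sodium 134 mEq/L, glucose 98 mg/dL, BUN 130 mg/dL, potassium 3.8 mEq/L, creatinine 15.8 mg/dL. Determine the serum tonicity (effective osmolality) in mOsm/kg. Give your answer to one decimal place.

Effective osmolality excludes urea (freely permeant across cell membranes):
2·Na + glucose/18
= 2·134 + 98/18
= 268 + 5.44
= 273.44 mOsm/kg

273.4 mOsm/kg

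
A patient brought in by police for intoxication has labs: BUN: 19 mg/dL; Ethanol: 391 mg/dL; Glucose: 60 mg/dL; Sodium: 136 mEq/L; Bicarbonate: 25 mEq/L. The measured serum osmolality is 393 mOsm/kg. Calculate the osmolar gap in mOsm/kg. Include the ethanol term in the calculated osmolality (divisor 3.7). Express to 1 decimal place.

Calculated osmolality = 2·Na + glucose/18 + BUN/2.8 + ethanol/3.7
= 2·136 + 60/18 + 19/2.8 + 391/3.7
= 272 + 3.33 + 6.79 + 105.68
= 387.8 mOsm/kg ≈ 387.8 mOsm/kg
Osmolar gap = measured − calculated = 393 − 387.8 = 5.2 mOsm/kg

5.2 mOsm/kg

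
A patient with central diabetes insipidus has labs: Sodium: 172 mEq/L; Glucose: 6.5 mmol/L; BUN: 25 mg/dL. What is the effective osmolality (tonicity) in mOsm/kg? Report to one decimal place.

350.5 mOsm/kg

Effective osmolality excludes urea (freely permeant across cell membranes):
2·Na + glucose
= 2·172 + 6.5
= 344 + 6.5
= 350.5 mOsm/kg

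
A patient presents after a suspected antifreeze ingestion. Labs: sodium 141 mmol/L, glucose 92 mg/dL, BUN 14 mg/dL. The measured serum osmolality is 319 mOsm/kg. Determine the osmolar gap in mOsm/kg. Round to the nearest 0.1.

Calculated osmolality = 2·Na + glucose/18 + BUN/2.8
= 2·141 + 92/18 + 14/2.8
= 282 + 5.11 + 5
= 292.11 mOsm/kg ≈ 292.1 mOsm/kg
Osmolar gap = measured − calculated = 319 − 292.1 = 26.9 mOsm/kg

26.9 mOsm/kg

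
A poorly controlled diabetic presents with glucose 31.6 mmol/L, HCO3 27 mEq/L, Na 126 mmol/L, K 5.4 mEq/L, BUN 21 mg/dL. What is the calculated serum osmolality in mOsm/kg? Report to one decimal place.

291.1 mOsm/kg

Calculated osmolality = 2·Na + glucose + BUN/2.8
= 2·126 + 31.6 + 21/2.8
= 252 + 31.60 + 7.50
= 291.1 mOsm/kg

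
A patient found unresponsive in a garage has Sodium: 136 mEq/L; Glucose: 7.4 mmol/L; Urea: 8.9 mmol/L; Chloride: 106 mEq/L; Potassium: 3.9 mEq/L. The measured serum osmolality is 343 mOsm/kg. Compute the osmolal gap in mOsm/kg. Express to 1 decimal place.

54.7 mOsm/kg

Calculated osmolality = 2·Na + glucose + urea
= 2·136 + 7.4 + 8.9
= 272 + 7.40 + 8.90
= 288.3 mOsm/kg ≈ 288.3 mOsm/kg
Osmolar gap = measured − calculated = 343 − 288.3 = 54.7 mOsm/kg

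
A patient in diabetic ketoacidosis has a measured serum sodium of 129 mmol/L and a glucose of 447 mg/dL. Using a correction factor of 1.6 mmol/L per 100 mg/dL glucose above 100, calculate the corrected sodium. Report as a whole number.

135 mmol/L

Corrected Na = measured Na + 1.6 · (glucose − 100)/100
= 129 + 1.6 · (447 − 100)/100
= 129 + 5.6
= 134.6 mmol/L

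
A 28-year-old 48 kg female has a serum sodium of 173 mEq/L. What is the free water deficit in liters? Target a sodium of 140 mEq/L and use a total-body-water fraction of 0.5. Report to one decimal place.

5.7 L

TBW = 0.5 · 48 = 24 L
Free water deficit = TBW · (Na/140 − 1)
= 24 · (173/140 − 1)
= 24 · 0.2357
= 5.66 L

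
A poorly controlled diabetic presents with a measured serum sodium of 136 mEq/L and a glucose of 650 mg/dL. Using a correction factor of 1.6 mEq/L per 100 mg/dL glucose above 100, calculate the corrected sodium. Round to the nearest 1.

145 mEq/L

Corrected Na = measured Na + 1.6 · (glucose − 100)/100
= 136 + 1.6 · (650 − 100)/100
= 136 + 8.8
= 144.8 mEq/L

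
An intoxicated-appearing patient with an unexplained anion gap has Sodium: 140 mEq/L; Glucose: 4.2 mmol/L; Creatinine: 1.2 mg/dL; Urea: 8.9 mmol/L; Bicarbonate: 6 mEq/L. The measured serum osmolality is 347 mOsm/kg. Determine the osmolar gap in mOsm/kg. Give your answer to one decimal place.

Calculated osmolality = 2·Na + glucose + urea
= 2·140 + 4.2 + 8.9
= 280 + 4.20 + 8.90
= 293.1 mOsm/kg ≈ 293.1 mOsm/kg
Osmolar gap = measured − calculated = 347 − 293.1 = 53.9 mOsm/kg

53.9 mOsm/kg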